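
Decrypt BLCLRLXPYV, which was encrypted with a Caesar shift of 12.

B(1): 1−12=-11≡15 → P
L(11): 11−12=-1≡25 → Z
C(2): 2−12=-10≡16 → Q
L(11): 11−12=-1≡25 → Z
R(17): 17−12=5 → F
L(11): 11−12=-1≡25 → Z
X(23): 23−12=11 → L
P(15): 15−12=3 → D
Y(24): 24−12=12 → M
V(21): 21−12=9 → J

PZQZFZLDMJ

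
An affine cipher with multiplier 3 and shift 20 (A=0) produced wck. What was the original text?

The inverse of 3 mod 26 is 9, since 3·9=27≡1. Apply D(y)=9·(y−20) mod 26:
w(22): 9·(22−20)=18 → s
c(2): 9·(2−20)=-162≡20 → u
k(10): 9·(10−20)=-90≡14 → o

suo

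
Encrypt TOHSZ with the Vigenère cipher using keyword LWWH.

Repeat the key across the message: LWWHL
T(19)+L(11): 30≡4 → E
O(14)+W(22): 36≡10 → K
H(7)+W(22): 29≡3 → D
S(18)+H(7): 25 → Z
Z(25)+L(11): 36≡10 → K

EKDZK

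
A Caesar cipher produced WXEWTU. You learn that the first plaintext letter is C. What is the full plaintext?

CDKCZA

From the crib: W(22)−C(2)=20, so the shift is 20.
Subtract 20 from each ciphertext letter:
W(22): 22−20=2 → C
X(23): 23−20=3 → D
E(4): 4−20=-16≡10 → K
W(22): 22−20=2 → C
T(19): 19−20=-1≡25 → Z
U(20): 20−20=0 → A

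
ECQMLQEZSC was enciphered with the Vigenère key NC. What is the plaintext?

RADKYORXFA

Repeat the key across the ciphertext: NCNCNCNCNC
E(4)−N(13): -9≡17 → R
C(2)−C(2): 0 → A
Q(16)−N(13): 3 → D
M(12)−C(2): 10 → K
L(11)−N(13): -2≡24 → Y
Q(16)−C(2): 14 → O
E(4)−N(13): -9≡17 → R
Z(25)−C(2): 23 → X
S(18)−N(13): 5 → F
C(2)−C(2): 0 → A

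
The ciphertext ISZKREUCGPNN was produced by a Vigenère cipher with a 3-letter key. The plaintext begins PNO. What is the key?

Subtract each crib letter from the matching ciphertext letter (mod 26):
I(8)−P(15)=-7≡19 → T
S(18)−N(13)=5 → F
Z(25)−O(14)=11 → L

TFL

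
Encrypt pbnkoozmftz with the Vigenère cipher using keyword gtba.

Repeat the key across the message: gtbagtbagtb
p(15)+g(6): 21 → v
b(1)+t(19): 20 → u
n(13)+b(1): 14 → o
k(10)+a(0): 10 → k
o(14)+g(6): 20 → u
o(14)+t(19): 33≡7 → h
z(25)+b(1): 26≡0 → a
m(12)+a(0): 12 → m
f(5)+g(6): 11 → l
t(19)+t(19): 38≡12 → m
z(25)+b(1): 26≡0 → a

vuokuhamlma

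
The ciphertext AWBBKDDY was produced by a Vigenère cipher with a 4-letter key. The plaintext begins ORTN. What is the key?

Subtract each crib letter from the matching ciphertext letter (mod 26):
A(0)−O(14)=-14≡12 → M
W(22)−R(17)=5 → F
B(1)−T(19)=-18≡8 → I
B(1)−N(13)=-12≡14 → O

MFIO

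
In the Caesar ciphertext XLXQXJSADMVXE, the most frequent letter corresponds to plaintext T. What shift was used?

The most frequent ciphertext letter is X (appears 4 times).
X is position 23; T is position 19.
Shift = 4.

4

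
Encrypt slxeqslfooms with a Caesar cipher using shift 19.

s(18): 18+19=37≡11 → l
l(11): 11+19=30≡4 → e
x(23): 23+19=42≡16 → q
e(4): 4+19=23 → x
q(16): 16+19=35≡9 → j
s(18): 18+19=37≡11 → l
l(11): 11+19=30≡4 → e
f(5): 5+19=24 → y
o(14): 14+19=33≡7 → h
o(14): 14+19=33≡7 → h
m(12): 12+19=31≡5 → f
s(18): 18+19=37≡11 → l

leqxjleyhhfl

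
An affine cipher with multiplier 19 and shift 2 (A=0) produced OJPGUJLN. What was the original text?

CZNSQZVR

The inverse of 19 mod 26 is 11, since 19·11=209≡1. Apply D(y)=11·(y−2) mod 26:
O(14): 11·(14−2)=132≡2 → C
J(9): 11·(9−2)=77≡25 → Z
P(15): 11·(15−2)=143≡13 → N
G(6): 11·(6−2)=44≡18 → S
U(20): 11·(20−2)=198≡16 → Q
J(9): 11·(9−2)=77≡25 → Z
L(11): 11·(11−2)=99≡21 → V
N(13): 11·(13−2)=121≡17 → R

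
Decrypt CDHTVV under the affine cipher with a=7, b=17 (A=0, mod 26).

The inverse of 7 mod 26 is 15, since 7·15=105≡1. Apply D(y)=15·(y−17) mod 26:
C(2): 15·(2−17)=-225≡9 → J
D(3): 15·(3−17)=-210≡24 → Y
H(7): 15·(7−17)=-150≡6 → G
T(19): 15·(19−17)=30≡4 → E
V(21): 15·(21−17)=60≡8 → I
V(21): 15·(21−17)=60≡8 → I

JYGEII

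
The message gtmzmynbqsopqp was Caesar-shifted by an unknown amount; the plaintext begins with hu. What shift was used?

From the crib: g(6)−h(7)=-1≡25, so the shift is 25.

25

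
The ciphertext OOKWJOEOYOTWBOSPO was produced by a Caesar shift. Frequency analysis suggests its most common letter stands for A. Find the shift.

The most frequent ciphertext letter is O (appears 7 times).
O is position 14; A is position 0.
Shift = 14.

14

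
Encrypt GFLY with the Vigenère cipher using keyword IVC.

Repeat the key across the message: IVCI
G(6)+I(8): 14 → O
F(5)+V(21): 26≡0 → A
L(11)+C(2): 13 → N
Y(24)+I(8): 32≡6 → G

OANG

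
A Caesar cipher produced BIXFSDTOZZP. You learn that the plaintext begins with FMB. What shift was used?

22

From the crib: B(1)−F(5)=-4≡22, so the shift is 22.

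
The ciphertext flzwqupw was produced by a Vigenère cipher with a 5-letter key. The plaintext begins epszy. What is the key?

Subtract each crib letter from the matching ciphertext letter (mod 26):
f(5)−e(4)=1 → b
l(11)−p(15)=-4≡22 → w
z(25)−s(18)=7 → h
w(22)−z(25)=-3≡23 → x
q(16)−y(24)=-8≡18 → s

bwhxs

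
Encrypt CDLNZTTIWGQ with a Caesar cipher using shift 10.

MNVXJDDSGQA

C(2): 2+10=12 → M
D(3): 3+10=13 → N
L(11): 11+10=21 → V
N(13): 13+10=23 → X
Z(25): 25+10=35≡9 → J
T(19): 19+10=29≡3 → D
T(19): 19+10=29≡3 → D
I(8): 8+10=18 → S
W(22): 22+10=32≡6 → G
G(6): 6+10=16 → Q
Q(16): 16+10=26≡0 → A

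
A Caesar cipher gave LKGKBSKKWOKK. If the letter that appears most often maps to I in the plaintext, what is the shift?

The most frequent ciphertext letter is K (appears 6 times).
K is position 10; I is position 8.
Shift = 2.

2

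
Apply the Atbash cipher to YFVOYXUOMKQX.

Y(24) → B(1)
F(5) → U(20)
V(21) → E(4)
O(14) → L(11)
Y(24) → B(1)
X(23) → C(2)
U(20) → F(5)
O(14) → L(11)
M(12) → N(13)
K(10) → P(15)
Q(16) → J(9)
X(23) → C(2)

BUELBCFLNPJC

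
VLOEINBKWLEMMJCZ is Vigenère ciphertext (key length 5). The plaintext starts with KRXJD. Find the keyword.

LURVF

Subtract each crib letter from the matching ciphertext letter (mod 26):
V(21)−K(10)=11 → L
L(11)−R(17)=-6≡20 → U
O(14)−X(23)=-9≡17 → R
E(4)−J(9)=-5≡21 → V
I(8)−D(3)=5 → F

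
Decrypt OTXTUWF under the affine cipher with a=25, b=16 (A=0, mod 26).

The inverse of 25 mod 26 is 25, since 25·25=625≡1. Apply D(y)=25·(y−16) mod 26:
O(14): 25·(14−16)=-50≡2 → C
T(19): 25·(19−16)=75≡23 → X
X(23): 25·(23−16)=175≡19 → T
T(19): 25·(19−16)=75≡23 → X
U(20): 25·(20−16)=100≡22 → W
W(22): 25·(22−16)=150≡20 → U
F(5): 25·(5−16)=-275≡11 → L

CXTXWUL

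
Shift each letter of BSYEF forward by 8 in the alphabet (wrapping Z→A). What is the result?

B(1): 1+8=9 → J
S(18): 18+8=26≡0 → A
Y(24): 24+8=32≡6 → G
E(4): 4+8=12 → M
F(5): 5+8=13 → N

JAGMN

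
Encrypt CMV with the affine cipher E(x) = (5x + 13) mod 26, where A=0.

C(2): 5·2+13=23 → X
M(12): 5·12+13=73≡21 → V
V(21): 5·21+13=118≡14 → O

XVO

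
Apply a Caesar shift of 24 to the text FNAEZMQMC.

DLYCXKOKA

F(5): 5+24=29≡3 → D
N(13): 13+24=37≡11 → L
A(0): 0+24=24 → Y
E(4): 4+24=28≡2 → C
Z(25): 25+24=49≡23 → X
M(12): 12+24=36≡10 → K
Q(16): 16+24=40≡14 → O
M(12): 12+24=36≡10 → K
C(2): 2+24=26≡0 → A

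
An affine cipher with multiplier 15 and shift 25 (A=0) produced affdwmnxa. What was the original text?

hqqcfnumh

The inverse of 15 mod 26 is 7, since 15·7=105≡1. Apply D(y)=7·(y−25) mod 26:
a(0): 7·(0−25)=-175≡7 → h
f(5): 7·(5−25)=-140≡16 → q
f(5): 7·(5−25)=-140≡16 → q
d(3): 7·(3−25)=-154≡2 → c
w(22): 7·(22−25)=-21≡5 → f
m(12): 7·(12−25)=-91≡13 → n
n(13): 7·(13−25)=-84≡20 → u
x(23): 7·(23−25)=-14≡12 → m
a(0): 7·(0−25)=-175≡7 → h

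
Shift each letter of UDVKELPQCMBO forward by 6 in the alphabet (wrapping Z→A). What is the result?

AJBQKRVWISHU

U(20): 20+6=26≡0 → A
D(3): 3+6=9 → J
V(21): 21+6=27≡1 → B
K(10): 10+6=16 → Q
E(4): 4+6=10 → K
L(11): 11+6=17 → R
P(15): 15+6=21 → V
Q(16): 16+6=22 → W
C(2): 2+6=8 → I
M(12): 12+6=18 → S
B(1): 1+6=7 → H
O(14): 14+6=20 → U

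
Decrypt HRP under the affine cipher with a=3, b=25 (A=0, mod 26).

The inverse of 3 mod 26 is 9, since 3·9=27≡1. Apply D(y)=9·(y−25) mod 26:
H(7): 9·(7−25)=-162≡20 → U
R(17): 9·(17−25)=-72≡6 → G
P(15): 9·(15−25)=-90≡14 → O

UGO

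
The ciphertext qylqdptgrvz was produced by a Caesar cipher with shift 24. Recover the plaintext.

sansfrvitxb

q(16): 16−24=-8≡18 → s
y(24): 24−24=0 → a
l(11): 11−24=-13≡13 → n
q(16): 16−24=-8≡18 → s
d(3): 3−24=-21≡5 → f
p(15): 15−24=-9≡17 → r
t(19): 19−24=-5≡21 → v
g(6): 6−24=-18≡8 → i
r(17): 17−24=-7≡19 → t
v(21): 21−24=-3≡23 → x
z(25): 25−24=1 → b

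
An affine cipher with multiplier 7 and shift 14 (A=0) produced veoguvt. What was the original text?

bgakmbx

The inverse of 7 mod 26 is 15, since 7·15=105≡1. Apply D(y)=15·(y−14) mod 26:
v(21): 15·(21−14)=105≡1 → b
e(4): 15·(4−14)=-150≡6 → g
o(14): 15·(14−14)=0 → a
g(6): 15·(6−14)=-120≡10 → k
u(20): 15·(20−14)=90≡12 → m
v(21): 15·(21−14)=105≡1 → b
t(19): 15·(19−14)=75≡23 → x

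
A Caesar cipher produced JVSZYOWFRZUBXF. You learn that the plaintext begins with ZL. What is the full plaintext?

ZLIPOEMVHPKRNV

From the crib: J(9)−Z(25)=-16≡10, so the shift is 10.
Subtract 10 from each ciphertext letter:
J(9): 9−10=-1≡25 → Z
V(21): 21−10=11 → L
S(18): 18−10=8 → I
Z(25): 25−10=15 → P
Y(24): 24−10=14 → O
O(14): 14−10=4 → E
W(22): 22−10=12 → M
F(5): 5−10=-5≡21 → V
R(17): 17−10=7 → H
Z(25): 25−10=15 → P
U(20): 20−10=10 → K
B(1): 1−10=-9≡17 → R
X(23): 23−10=13 → N
F(5): 5−10=-5≡21 → V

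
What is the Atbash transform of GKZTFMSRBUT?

G(6) → T(19)
K(10) → P(15)
Z(25) → A(0)
T(19) → G(6)
F(5) → U(20)
M(12) → N(13)
S(18) → H(7)
R(17) → I(8)
B(1) → Y(24)
U(20) → F(5)
T(19) → G(6)

TPAGUNHIYFG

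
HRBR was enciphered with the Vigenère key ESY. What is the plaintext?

DZDN

Repeat the key across the ciphertext: ESYE
H(7)−E(4): 3 → D
R(17)−S(18): -1≡25 → Z
B(1)−Y(24): -23≡3 → D
R(17)−E(4): 13 → N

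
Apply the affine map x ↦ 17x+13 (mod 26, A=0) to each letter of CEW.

C(2): 17·2+13=47≡21 → V
E(4): 17·4+13=81≡3 → D
W(22): 17·22+13=387≡23 → X

VDX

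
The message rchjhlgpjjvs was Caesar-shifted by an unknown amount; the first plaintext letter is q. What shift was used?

From the crib: r(17)−q(16)=1, so the shift is 1.

1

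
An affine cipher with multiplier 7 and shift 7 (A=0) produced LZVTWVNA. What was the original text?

IKCYRCMZ

The inverse of 7 mod 26 is 15, since 7·15=105≡1. Apply D(y)=15·(y−7) mod 26:
L(11): 15·(11−7)=60≡8 → I
Z(25): 15·(25−7)=270≡10 → K
V(21): 15·(21−7)=210≡2 → C
T(19): 15·(19−7)=180≡24 → Y
W(22): 15·(22−7)=225≡17 → R
V(21): 15·(21−7)=210≡2 → C
N(13): 15·(13−7)=90≡12 → M
A(0): 15·(0−7)=-105≡25 → Z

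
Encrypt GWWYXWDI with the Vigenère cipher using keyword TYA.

Repeat the key across the message: TYATYATY
G(6)+T(19): 25 → Z
W(22)+Y(24): 46≡20 → U
W(22)+A(0): 22 → W
Y(24)+T(19): 43≡17 → R
X(23)+Y(24): 47≡21 → V
W(22)+A(0): 22 → W
D(3)+T(19): 22 → W
I(8)+Y(24): 32≡6 → G

ZUWRVWWG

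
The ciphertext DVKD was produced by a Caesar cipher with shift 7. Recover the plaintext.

D(3): 3−7=-4≡22 → W
V(21): 21−7=14 → O
K(10): 10−7=3 → D
D(3): 3−7=-4≡22 → W

WODW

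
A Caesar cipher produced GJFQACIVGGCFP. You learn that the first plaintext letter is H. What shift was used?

25

From the crib: G(6)−H(7)=-1≡25, so the shift is 25.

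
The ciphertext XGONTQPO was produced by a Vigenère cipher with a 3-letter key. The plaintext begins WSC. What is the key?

BOM

Subtract each crib letter from the matching ciphertext letter (mod 26):
X(23)−W(22)=1 → B
G(6)−S(18)=-12≡14 → O
O(14)−C(2)=12 → M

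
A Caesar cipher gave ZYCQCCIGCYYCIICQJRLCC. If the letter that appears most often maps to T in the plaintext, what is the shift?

The most frequent ciphertext letter is C (appears 8 times).
C is position 2; T is position 19.
Shift = -17≡9.

9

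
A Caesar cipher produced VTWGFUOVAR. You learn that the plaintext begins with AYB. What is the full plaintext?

AYBLKZTAFW

From the crib: V(21)−A(0)=21, so the shift is 21.
Subtract 21 from each ciphertext letter:
V(21): 21−21=0 → A
T(19): 19−21=-2≡24 → Y
W(22): 22−21=1 → B
G(6): 6−21=-15≡11 → L
F(5): 5−21=-16≡10 → K
U(20): 20−21=-1≡25 → Z
O(14): 14−21=-7≡19 → T
V(21): 21−21=0 → A
A(0): 0−21=-21≡5 → F
R(17): 17−21=-4≡22 → W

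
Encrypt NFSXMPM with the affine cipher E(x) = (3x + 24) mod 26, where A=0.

N(13): 3·13+24=63≡11 → L
F(5): 3·5+24=39≡13 → N
S(18): 3·18+24=78≡0 → A
X(23): 3·23+24=93≡15 → P
M(12): 3·12+24=60≡8 → I
P(15): 3·15+24=69≡17 → R
M(12): 3·12+24=60≡8 → I

LNAPIRI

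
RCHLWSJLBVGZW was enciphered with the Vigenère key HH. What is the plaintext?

Repeat the key across the ciphertext: HHHHHHHHHHHHH
R(17)−H(7): 10 → K
C(2)−H(7): -5≡21 → V
H(7)−H(7): 0 → A
L(11)−H(7): 4 → E
W(22)−H(7): 15 → P
S(18)−H(7): 11 → L
J(9)−H(7): 2 → C
L(11)−H(7): 4 → E
B(1)−H(7): -6≡20 → U
V(21)−H(7): 14 → O
G(6)−H(7): -1≡25 → Z
Z(25)−H(7): 18 → S
W(22)−H(7): 15 → P

KVAEPLCEUOZSP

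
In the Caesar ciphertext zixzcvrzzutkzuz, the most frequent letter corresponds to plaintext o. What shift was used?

The most frequent ciphertext letter is z (appears 6 times).
z is position 25; o is position 14.
Shift = 11.

11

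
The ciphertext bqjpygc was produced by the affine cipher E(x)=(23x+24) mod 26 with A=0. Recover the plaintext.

The inverse of 23 mod 26 is 17, since 23·17=391≡1. Apply D(y)=17·(y−24) mod 26:
b(1): 17·(1−24)=-391≡25 → z
q(16): 17·(16−24)=-136≡20 → u
j(9): 17·(9−24)=-255≡5 → f
p(15): 17·(15−24)=-153≡3 → d
y(24): 17·(24−24)=0 → a
g(6): 17·(6−24)=-306≡6 → g
c(2): 17·(2−24)=-374≡16 → q

zufdagq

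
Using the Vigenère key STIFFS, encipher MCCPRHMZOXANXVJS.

EVKUWZESWCFFPORX

Repeat the key across the message: STIFFSSTIFFSSTIF
M(12)+S(18): 30≡4 → E
C(2)+T(19): 21 → V
C(2)+I(8): 10 → K
P(15)+F(5): 20 → U
R(17)+F(5): 22 → W
H(7)+S(18): 25 → Z
M(12)+S(18): 30≡4 → E
Z(25)+T(19): 44≡18 → S
O(14)+I(8): 22 → W
X(23)+F(5): 28≡2 → C
A(0)+F(5): 5 → F
N(13)+S(18): 31≡5 → F
X(23)+S(18): 41≡15 → P
V(21)+T(19): 40≡14 → O
J(9)+I(8): 17 → R
S(18)+F(5): 23 → X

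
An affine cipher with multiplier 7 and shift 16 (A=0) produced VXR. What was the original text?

The inverse of 7 mod 26 is 15, since 7·15=105≡1. Apply D(y)=15·(y−16) mod 26:
V(21): 15·(21−16)=75≡23 → X
X(23): 15·(23−16)=105≡1 → B
R(17): 15·(17−16)=15 → P

XBP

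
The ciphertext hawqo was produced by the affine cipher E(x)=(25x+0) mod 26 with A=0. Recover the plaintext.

The inverse of 25 mod 26 is 25, since 25·25=625≡1. Apply D(y)=25·(y−0) mod 26:
h(7): 25·(7−0)=175≡19 → t
a(0): 25·(0−0)=0 → a
w(22): 25·(22−0)=550≡4 → e
q(16): 25·(16−0)=400≡10 → k
o(14): 25·(14−0)=350≡12 → m

taekm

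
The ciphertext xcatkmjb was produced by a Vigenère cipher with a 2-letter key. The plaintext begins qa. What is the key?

Subtract each crib letter from the matching ciphertext letter (mod 26):
x(23)−q(16)=7 → h
c(2)−a(0)=2 → c

hc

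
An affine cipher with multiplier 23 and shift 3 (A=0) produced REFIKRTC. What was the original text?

ERIHPEMJ

The inverse of 23 mod 26 is 17, since 23·17=391≡1. Apply D(y)=17·(y−3) mod 26:
R(17): 17·(17−3)=238≡4 → E
E(4): 17·(4−3)=17 → R
F(5): 17·(5−3)=34≡8 → I
I(8): 17·(8−3)=85≡7 → H
K(10): 17·(10−3)=119≡15 → P
R(17): 17·(17−3)=238≡4 → E
T(19): 17·(19−3)=272≡12 → M
C(2): 17·(2−3)=-17≡9 → J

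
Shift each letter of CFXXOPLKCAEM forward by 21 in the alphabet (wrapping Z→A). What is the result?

XASSJKGFXVZH

C(2): 2+21=23 → X
F(5): 5+21=26≡0 → A
X(23): 23+21=44≡18 → S
X(23): 23+21=44≡18 → S
O(14): 14+21=35≡9 → J
P(15): 15+21=36≡10 → K
L(11): 11+21=32≡6 → G
K(10): 10+21=31≡5 → F
C(2): 2+21=23 → X
A(0): 0+21=21 → V
E(4): 4+21=25 → Z
M(12): 12+21=33≡7 → H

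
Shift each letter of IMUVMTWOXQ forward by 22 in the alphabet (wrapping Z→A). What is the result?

I(8): 8+22=30≡4 → E
M(12): 12+22=34≡8 → I
U(20): 20+22=42≡16 → Q
V(21): 21+22=43≡17 → R
M(12): 12+22=34≡8 → I
T(19): 19+22=41≡15 → P
W(22): 22+22=44≡18 → S
O(14): 14+22=36≡10 → K
X(23): 23+22=45≡19 → T
Q(16): 16+22=38≡12 → M

EIQRIPSKTM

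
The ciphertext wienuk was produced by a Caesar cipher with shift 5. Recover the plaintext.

w(22): 22−5=17 → r
i(8): 8−5=3 → d
e(4): 4−5=-1≡25 → z
n(13): 13−5=8 → i
u(20): 20−5=15 → p
k(10): 10−5=5 → f

rdzipf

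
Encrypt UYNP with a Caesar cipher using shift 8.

CGVX

U(20): 20+8=28≡2 → C
Y(24): 24+8=32≡6 → G
N(13): 13+8=21 → V
P(15): 15+8=23 → X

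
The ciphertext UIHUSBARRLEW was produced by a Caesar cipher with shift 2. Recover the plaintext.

SGFSQZYPPJCU

U(20): 20−2=18 → S
I(8): 8−2=6 → G
H(7): 7−2=5 → F
U(20): 20−2=18 → S
S(18): 18−2=16 → Q
B(1): 1−2=-1≡25 → Z
A(0): 0−2=-2≡24 → Y
R(17): 17−2=15 → P
R(17): 17−2=15 → P
L(11): 11−2=9 → J
E(4): 4−2=2 → C
W(22): 22−2=20 → U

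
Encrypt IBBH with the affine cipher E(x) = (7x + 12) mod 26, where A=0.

I(8): 7·8+12=68≡16 → Q
B(1): 7·1+12=19 → T
B(1): 7·1+12=19 → T
H(7): 7·7+12=61≡9 → J

QTTJ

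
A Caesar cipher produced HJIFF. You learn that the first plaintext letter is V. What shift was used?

From the crib: H(7)−V(21)=-14≡12, so the shift is 12.

12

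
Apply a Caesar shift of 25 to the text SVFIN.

RUEHM

S(18): 18+25=43≡17 → R
V(21): 21+25=46≡20 → U
F(5): 5+25=30≡4 → E
I(8): 8+25=33≡7 → H
N(13): 13+25=38≡12 → M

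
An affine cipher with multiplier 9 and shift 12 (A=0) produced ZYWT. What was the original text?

The inverse of 9 mod 26 is 3, since 9·3=27≡1. Apply D(y)=3·(y−12) mod 26:
Z(25): 3·(25−12)=39≡13 → N
Y(24): 3·(24−12)=36≡10 → K
W(22): 3·(22−12)=30≡4 → E
T(19): 3·(19−12)=21 → V

NKEV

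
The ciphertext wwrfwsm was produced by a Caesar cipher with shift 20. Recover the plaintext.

w(22): 22−20=2 → c
w(22): 22−20=2 → c
r(17): 17−20=-3≡23 → x
f(5): 5−20=-15≡11 → l
w(22): 22−20=2 → c
s(18): 18−20=-2≡24 → y
m(12): 12−20=-8≡18 → s

ccxlcys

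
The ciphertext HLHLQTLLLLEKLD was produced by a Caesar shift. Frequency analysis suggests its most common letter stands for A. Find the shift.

11

The most frequent ciphertext letter is L (appears 7 times).
L is position 11; A is position 0.
Shift = 11.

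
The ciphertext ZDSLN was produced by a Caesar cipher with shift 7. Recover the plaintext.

Z(25): 25−7=18 → S
D(3): 3−7=-4≡22 → W
S(18): 18−7=11 → L
L(11): 11−7=4 → E
N(13): 13−7=6 → G

SWLEG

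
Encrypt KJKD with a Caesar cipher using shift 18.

K(10): 10+18=28≡2 → C
J(9): 9+18=27≡1 → B
K(10): 10+18=28≡2 → C
D(3): 3+18=21 → V

CBCV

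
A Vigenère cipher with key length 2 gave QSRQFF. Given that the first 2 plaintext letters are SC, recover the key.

YQ

Subtract each crib letter from the matching ciphertext letter (mod 26):
Q(16)−S(18)=-2≡24 → Y
S(18)−C(2)=16 → Q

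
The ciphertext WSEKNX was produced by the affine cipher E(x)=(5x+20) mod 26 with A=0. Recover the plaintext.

QKCYJL

The inverse of 5 mod 26 is 21, since 5·21=105≡1. Apply D(y)=21·(y−20) mod 26:
W(22): 21·(22−20)=42≡16 → Q
S(18): 21·(18−20)=-42≡10 → K
E(4): 21·(4−20)=-336≡2 → C
K(10): 21·(10−20)=-210≡24 → Y
N(13): 21·(13−20)=-147≡9 → J
X(23): 21·(23−20)=63≡11 → L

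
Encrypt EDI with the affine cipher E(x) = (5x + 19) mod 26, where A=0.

E(4): 5·4+19=39≡13 → N
D(3): 5·3+19=34≡8 → I
I(8): 5·8+19=59≡7 → H

NIH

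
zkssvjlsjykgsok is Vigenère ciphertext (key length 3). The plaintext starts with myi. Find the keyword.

nmk

Subtract each crib letter from the matching ciphertext letter (mod 26):
z(25)−m(12)=13 → n
k(10)−y(24)=-14≡12 → m
s(18)−i(8)=10 → k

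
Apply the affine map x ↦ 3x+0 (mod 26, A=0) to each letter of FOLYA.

F(5): 3·5+0=15 → P
O(14): 3·14+0=42≡16 → Q
L(11): 3·11+0=33≡7 → H
Y(24): 3·24+0=72≡20 → U
A(0): 3·0+0=0 → A

PQHUA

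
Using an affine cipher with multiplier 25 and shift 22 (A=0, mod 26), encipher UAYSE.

CWYES

U(20): 25·20+22=522≡2 → C
A(0): 25·0+22=22 → W
Y(24): 25·24+22=622≡24 → Y
S(18): 25·18+22=472≡4 → E
E(4): 25·4+22=122≡18 → S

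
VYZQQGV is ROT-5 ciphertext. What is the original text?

V(21): 21−5=16 → Q
Y(24): 24−5=19 → T
Z(25): 25−5=20 → U
Q(16): 16−5=11 → L
Q(16): 16−5=11 → L
G(6): 6−5=1 → B
V(21): 21−5=16 → Q

QTULLBQ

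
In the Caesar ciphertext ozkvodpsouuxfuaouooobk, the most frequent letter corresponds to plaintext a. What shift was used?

The most frequent ciphertext letter is o (appears 7 times).
o is position 14; a is position 0.
Shift = 14.

14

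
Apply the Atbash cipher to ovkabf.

o(14) → l(11)
v(21) → e(4)
k(10) → p(15)
a(0) → z(25)
b(1) → y(24)
f(5) → u(20)

lepzyu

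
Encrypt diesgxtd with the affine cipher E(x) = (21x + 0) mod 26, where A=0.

d(3): 21·3+0=63≡11 → l
i(8): 21·8+0=168≡12 → m
e(4): 21·4+0=84≡6 → g
s(18): 21·18+0=378≡14 → o
g(6): 21·6+0=126≡22 → w
x(23): 21·23+0=483≡15 → p
t(19): 21·19+0=399≡9 → j
d(3): 21·3+0=63≡11 → l

lmgowpjl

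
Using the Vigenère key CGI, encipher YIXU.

Repeat the key across the message: CGIC
Y(24)+C(2): 26≡0 → A
I(8)+G(6): 14 → O
X(23)+I(8): 31≡5 → F
U(20)+C(2): 22 → W

AOFW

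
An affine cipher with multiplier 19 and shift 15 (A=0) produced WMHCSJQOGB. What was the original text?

ZTQNHMLPFC

The inverse of 19 mod 26 is 11, since 19·11=209≡1. Apply D(y)=11·(y−15) mod 26:
W(22): 11·(22−15)=77≡25 → Z
M(12): 11·(12−15)=-33≡19 → T
H(7): 11·(7−15)=-88≡16 → Q
C(2): 11·(2−15)=-143≡13 → N
S(18): 11·(18−15)=33≡7 → H
J(9): 11·(9−15)=-66≡12 → M
Q(16): 11·(16−15)=11 → L
O(14): 11·(14−15)=-11≡15 → P
G(6): 11·(6−15)=-99≡5 → F
B(1): 11·(1−15)=-154≡2 → C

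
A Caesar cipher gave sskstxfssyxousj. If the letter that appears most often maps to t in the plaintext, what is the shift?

The most frequent ciphertext letter is s (appears 6 times).
s is position 18; t is position 19.
Shift = -1≡25.

25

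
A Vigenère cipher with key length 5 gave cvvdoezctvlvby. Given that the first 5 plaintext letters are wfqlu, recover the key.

Subtract each crib letter from the matching ciphertext letter (mod 26):
c(2)−w(22)=-20≡6 → g
v(21)−f(5)=16 → q
v(21)−q(16)=5 → f
d(3)−l(11)=-8≡18 → s
o(14)−u(20)=-6≡20 → u

gqfsu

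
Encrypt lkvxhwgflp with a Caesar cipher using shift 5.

qpacmblkqu

l(11): 11+5=16 → q
k(10): 10+5=15 → p
v(21): 21+5=26≡0 → a
x(23): 23+5=28≡2 → c
h(7): 7+5=12 → m
w(22): 22+5=27≡1 → b
g(6): 6+5=11 → l
f(5): 5+5=10 → k
l(11): 11+5=16 → q
p(15): 15+5=20 → u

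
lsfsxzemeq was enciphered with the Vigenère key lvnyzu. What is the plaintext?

Repeat the key across the ciphertext: lvnyzulvny
l(11)−l(11): 0 → a
s(18)−v(21): -3≡23 → x
f(5)−n(13): -8≡18 → s
s(18)−y(24): -6≡20 → u
x(23)−z(25): -2≡24 → y
z(25)−u(20): 5 → f
e(4)−l(11): -7≡19 → t
m(12)−v(21): -9≡17 → r
e(4)−n(13): -9≡17 → r
q(16)−y(24): -8≡18 → s

axsuyftrrs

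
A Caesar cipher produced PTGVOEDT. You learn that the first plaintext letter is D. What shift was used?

12

From the crib: P(15)−D(3)=12, so the shift is 12.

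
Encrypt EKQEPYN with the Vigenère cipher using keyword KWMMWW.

Repeat the key across the message: KWMMWWK
E(4)+K(10): 14 → O
K(10)+W(22): 32≡6 → G
Q(16)+M(12): 28≡2 → C
E(4)+M(12): 16 → Q
P(15)+W(22): 37≡11 → L
Y(24)+W(22): 46≡20 → U
N(13)+K(10): 23 → X

OGCQLUX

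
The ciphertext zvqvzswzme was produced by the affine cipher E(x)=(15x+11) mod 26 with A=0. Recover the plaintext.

The inverse of 15 mod 26 is 7, since 15·7=105≡1. Apply D(y)=7·(y−11) mod 26:
z(25): 7·(25−11)=98≡20 → u
v(21): 7·(21−11)=70≡18 → s
q(16): 7·(16−11)=35≡9 → j
v(21): 7·(21−11)=70≡18 → s
z(25): 7·(25−11)=98≡20 → u
s(18): 7·(18−11)=49≡23 → x
w(22): 7·(22−11)=77≡25 → z
z(25): 7·(25−11)=98≡20 → u
m(12): 7·(12−11)=7 → h
e(4): 7·(4−11)=-49≡3 → d

usjsuxzuhd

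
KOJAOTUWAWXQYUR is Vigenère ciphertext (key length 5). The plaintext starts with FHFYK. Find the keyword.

FHECE

Subtract each crib letter from the matching ciphertext letter (mod 26):
K(10)−F(5)=5 → F
O(14)−H(7)=7 → H
J(9)−F(5)=4 → E
A(0)−Y(24)=-24≡2 → C
O(14)−K(10)=4 → E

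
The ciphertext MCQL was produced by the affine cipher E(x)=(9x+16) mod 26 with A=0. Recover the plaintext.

The inverse of 9 mod 26 is 3, since 9·3=27≡1. Apply D(y)=3·(y−16) mod 26:
M(12): 3·(12−16)=-12≡14 → O
C(2): 3·(2−16)=-42≡10 → K
Q(16): 3·(16−16)=0 → A
L(11): 3·(11−16)=-15≡11 → L

OKAL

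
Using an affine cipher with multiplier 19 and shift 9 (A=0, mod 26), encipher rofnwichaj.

upawlfvmjy

r(17): 19·17+9=332≡20 → u
o(14): 19·14+9=275≡15 → p
f(5): 19·5+9=104≡0 → a
n(13): 19·13+9=256≡22 → w
w(22): 19·22+9=427≡11 → l
i(8): 19·8+9=161≡5 → f
c(2): 19·2+9=47≡21 → v
h(7): 19·7+9=142≡12 → m
a(0): 19·0+9=9 → j
j(9): 19·9+9=180≡24 → y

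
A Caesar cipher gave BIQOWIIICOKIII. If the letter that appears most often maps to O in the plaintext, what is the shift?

20

The most frequent ciphertext letter is I (appears 7 times).
I is position 8; O is position 14.
Shift = -6≡20.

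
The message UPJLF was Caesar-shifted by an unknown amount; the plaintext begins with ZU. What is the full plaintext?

From the crib: U(20)−Z(25)=-5≡21, so the shift is 21.
Subtract 21 from each ciphertext letter:
U(20): 20−21=-1≡25 → Z
P(15): 15−21=-6≡20 → U
J(9): 9−21=-12≡14 → O
L(11): 11−21=-10≡16 → Q
F(5): 5−21=-16≡10 → K

ZUOQK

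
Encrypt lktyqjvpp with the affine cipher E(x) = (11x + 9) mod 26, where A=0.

l(11): 11·11+9=130≡0 → a
k(10): 11·10+9=119≡15 → p
t(19): 11·19+9=218≡10 → k
y(24): 11·24+9=273≡13 → n
q(16): 11·16+9=185≡3 → d
j(9): 11·9+9=108≡4 → e
v(21): 11·21+9=240≡6 → g
p(15): 11·15+9=174≡18 → s
p(15): 11·15+9=174≡18 → s

apkndegss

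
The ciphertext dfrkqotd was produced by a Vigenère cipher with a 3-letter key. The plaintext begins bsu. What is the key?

Subtract each crib letter from the matching ciphertext letter (mod 26):
d(3)−b(1)=2 → c
f(5)−s(18)=-13≡13 → n
r(17)−u(20)=-3≡23 → x

cnx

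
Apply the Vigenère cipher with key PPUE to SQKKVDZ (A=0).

Repeat the key across the message: PPUEPPU
S(18)+P(15): 33≡7 → H
Q(16)+P(15): 31≡5 → F
K(10)+U(20): 30≡4 → E
K(10)+E(4): 14 → O
V(21)+P(15): 36≡10 → K
D(3)+P(15): 18 → S
Z(25)+U(20): 45≡19 → T

HFEOKST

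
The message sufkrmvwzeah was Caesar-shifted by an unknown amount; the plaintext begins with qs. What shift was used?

2

From the crib: s(18)−q(16)=2, so the shift is 2.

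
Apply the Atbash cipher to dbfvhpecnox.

wyueskvxmlc

d(3) → w(22)
b(1) → y(24)
f(5) → u(20)
v(21) → e(4)
h(7) → s(18)
p(15) → k(10)
e(4) → v(21)
c(2) → x(23)
n(13) → m(12)
o(14) → l(11)
x(23) → c(2)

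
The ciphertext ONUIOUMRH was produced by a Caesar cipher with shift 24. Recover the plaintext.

QPWKQWOTJ

O(14): 14−24=-10≡16 → Q
N(13): 13−24=-11≡15 → P
U(20): 20−24=-4≡22 → W
I(8): 8−24=-16≡10 → K
O(14): 14−24=-10≡16 → Q
U(20): 20−24=-4≡22 → W
M(12): 12−24=-12≡14 → O
R(17): 17−24=-7≡19 → T
H(7): 7−24=-17≡9 → J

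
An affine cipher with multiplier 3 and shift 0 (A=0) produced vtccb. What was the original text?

hpssj

The inverse of 3 mod 26 is 9, since 3·9=27≡1. Apply D(y)=9·(y−0) mod 26:
v(21): 9·(21−0)=189≡7 → h
t(19): 9·(19−0)=171≡15 → p
c(2): 9·(2−0)=18 → s
c(2): 9·(2−0)=18 → s
b(1): 9·(1−0)=9 → j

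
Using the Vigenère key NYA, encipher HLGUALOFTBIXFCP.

Repeat the key across the message: NYANYANYANYANYA
H(7)+N(13): 20 → U
L(11)+Y(24): 35≡9 → J
G(6)+A(0): 6 → G
U(20)+N(13): 33≡7 → H
A(0)+Y(24): 24 → Y
L(11)+A(0): 11 → L
O(14)+N(13): 27≡1 → B
F(5)+Y(24): 29≡3 → D
T(19)+A(0): 19 → T
B(1)+N(13): 14 → O
I(8)+Y(24): 32≡6 → G
X(23)+A(0): 23 → X
F(5)+N(13): 18 → S
C(2)+Y(24): 26≡0 → A
P(15)+A(0): 15 → P

UJGHYLBDTOGXSAP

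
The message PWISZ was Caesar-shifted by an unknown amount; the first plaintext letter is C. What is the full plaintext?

From the crib: P(15)−C(2)=13, so the shift is 13.
Subtract 13 from each ciphertext letter:
P(15): 15−13=2 → C
W(22): 22−13=9 → J
I(8): 8−13=-5≡21 → V
S(18): 18−13=5 → F
Z(25): 25−13=12 → M

CJVFM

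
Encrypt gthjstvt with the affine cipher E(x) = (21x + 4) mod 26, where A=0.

anvlsndn

g(6): 21·6+4=130≡0 → a
t(19): 21·19+4=403≡13 → n
h(7): 21·7+4=151≡21 → v
j(9): 21·9+4=193≡11 → l
s(18): 21·18+4=382≡18 → s
t(19): 21·19+4=403≡13 → n
v(21): 21·21+4=445≡3 → d
t(19): 21·19+4=403≡13 → n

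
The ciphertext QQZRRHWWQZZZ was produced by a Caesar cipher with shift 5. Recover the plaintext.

Q(16): 16−5=11 → L
Q(16): 16−5=11 → L
Z(25): 25−5=20 → U
R(17): 17−5=12 → M
R(17): 17−5=12 → M
H(7): 7−5=2 → C
W(22): 22−5=17 → R
W(22): 22−5=17 → R
Q(16): 16−5=11 → L
Z(25): 25−5=20 → U
Z(25): 25−5=20 → U
Z(25): 25−5=20 → U

LLUMMCRRLUUU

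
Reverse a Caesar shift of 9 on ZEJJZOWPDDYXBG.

QVAAQFNGUUPOSX

Z(25): 25−9=16 → Q
E(4): 4−9=-5≡21 → V
J(9): 9−9=0 → A
J(9): 9−9=0 → A
Z(25): 25−9=16 → Q
O(14): 14−9=5 → F
W(22): 22−9=13 → N
P(15): 15−9=6 → G
D(3): 3−9=-6≡20 → U
D(3): 3−9=-6≡20 → U
Y(24): 24−9=15 → P
X(23): 23−9=14 → O
B(1): 1−9=-8≡18 → S
G(6): 6−9=-3≡23 → X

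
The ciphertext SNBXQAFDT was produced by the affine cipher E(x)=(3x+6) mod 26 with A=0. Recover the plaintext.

ELHXMYRZN

The inverse of 3 mod 26 is 9, since 3·9=27≡1. Apply D(y)=9·(y−6) mod 26:
S(18): 9·(18−6)=108≡4 → E
N(13): 9·(13−6)=63≡11 → L
B(1): 9·(1−6)=-45≡7 → H
X(23): 9·(23−6)=153≡23 → X
Q(16): 9·(16−6)=90≡12 → M
A(0): 9·(0−6)=-54≡24 → Y
F(5): 9·(5−6)=-9≡17 → R
D(3): 9·(3−6)=-27≡25 → Z
T(19): 9·(19−6)=117≡13 → N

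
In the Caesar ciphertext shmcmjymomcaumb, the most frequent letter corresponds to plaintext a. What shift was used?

The most frequent ciphertext letter is m (appears 5 times).
m is position 12; a is position 0.
Shift = 12.

12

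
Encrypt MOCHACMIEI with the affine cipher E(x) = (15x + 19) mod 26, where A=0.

RVXUTXRJBJ

M(12): 15·12+19=199≡17 → R
O(14): 15·14+19=229≡21 → V
C(2): 15·2+19=49≡23 → X
H(7): 15·7+19=124≡20 → U
A(0): 15·0+19=19 → T
C(2): 15·2+19=49≡23 → X
M(12): 15·12+19=199≡17 → R
I(8): 15·8+19=139≡9 → J
E(4): 15·4+19=79≡1 → B
I(8): 15·8+19=139≡9 → J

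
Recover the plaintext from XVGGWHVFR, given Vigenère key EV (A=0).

Repeat the key across the ciphertext: EVEVEVEVE
X(23)−E(4): 19 → T
V(21)−V(21): 0 → A
G(6)−E(4): 2 → C
G(6)−V(21): -15≡11 → L
W(22)−E(4): 18 → S
H(7)−V(21): -14≡12 → M
V(21)−E(4): 17 → R
F(5)−V(21): -16≡10 → K
R(17)−E(4): 13 → N

TACLSMRKN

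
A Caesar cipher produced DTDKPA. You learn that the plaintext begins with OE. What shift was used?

15

From the crib: D(3)−O(14)=-11≡15, so the shift is 15.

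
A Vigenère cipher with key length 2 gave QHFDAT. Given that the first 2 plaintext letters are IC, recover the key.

IF

Subtract each crib letter from the matching ciphertext letter (mod 26):
Q(16)−I(8)=8 → I
H(7)−C(2)=5 → F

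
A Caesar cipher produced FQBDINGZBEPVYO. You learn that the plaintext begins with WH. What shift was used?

From the crib: F(5)−W(22)=-17≡9, so the shift is 9.

9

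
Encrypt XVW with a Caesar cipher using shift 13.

KIJ

X(23): 23+13=36≡10 → K
V(21): 21+13=34≡8 → I
W(22): 22+13=35≡9 → J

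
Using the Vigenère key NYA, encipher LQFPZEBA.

Repeat the key across the message: NYANYANY
L(11)+N(13): 24 → Y
Q(16)+Y(24): 40≡14 → O
F(5)+A(0): 5 → F
P(15)+N(13): 28≡2 → C
Z(25)+Y(24): 49≡23 → X
E(4)+A(0): 4 → E
B(1)+N(13): 14 → O
A(0)+Y(24): 24 → Y

YOFCXEOY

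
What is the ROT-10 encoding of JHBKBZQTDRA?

TRLULJADNBK

J(9): 9+10=19 → T
H(7): 7+10=17 → R
B(1): 1+10=11 → L
K(10): 10+10=20 → U
B(1): 1+10=11 → L
Z(25): 25+10=35≡9 → J
Q(16): 16+10=26≡0 → A
T(19): 19+10=29≡3 → D
D(3): 3+10=13 → N
R(17): 17+10=27≡1 → B
A(0): 0+10=10 → K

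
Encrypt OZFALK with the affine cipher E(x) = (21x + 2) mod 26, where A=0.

O(14): 21·14+2=296≡10 → K
Z(25): 21·25+2=527≡7 → H
F(5): 21·5+2=107≡3 → D
A(0): 21·0+2=2 → C
L(11): 21·11+2=233≡25 → Z
K(10): 21·10+2=212≡4 → E

KHDCZE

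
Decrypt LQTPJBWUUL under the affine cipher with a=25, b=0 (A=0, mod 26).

The inverse of 25 mod 26 is 25, since 25·25=625≡1. Apply D(y)=25·(y−0) mod 26:
L(11): 25·(11−0)=275≡15 → P
Q(16): 25·(16−0)=400≡10 → K
T(19): 25·(19−0)=475≡7 → H
P(15): 25·(15−0)=375≡11 → L
J(9): 25·(9−0)=225≡17 → R
B(1): 25·(1−0)=25 → Z
W(22): 25·(22−0)=550≡4 → E
U(20): 25·(20−0)=500≡6 → G
U(20): 25·(20−0)=500≡6 → G
L(11): 25·(11−0)=275≡15 → P

PKHLRZEGGP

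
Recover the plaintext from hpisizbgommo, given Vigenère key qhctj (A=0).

rigzzjuevdwh

Repeat the key across the ciphertext: qhctjqhctjqh
h(7)−q(16): -9≡17 → r
p(15)−h(7): 8 → i
i(8)−c(2): 6 → g
s(18)−t(19): -1≡25 → z
i(8)−j(9): -1≡25 → z
z(25)−q(16): 9 → j
b(1)−h(7): -6≡20 → u
g(6)−c(2): 4 → e
o(14)−t(19): -5≡21 → v
m(12)−j(9): 3 → d
m(12)−q(16): -4≡22 → w
o(14)−h(7): 7 → h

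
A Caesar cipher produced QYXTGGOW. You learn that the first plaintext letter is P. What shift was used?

1

From the crib: Q(16)−P(15)=1, so the shift is 1.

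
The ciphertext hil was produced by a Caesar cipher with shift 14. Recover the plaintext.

h(7): 7−14=-7≡19 → t
i(8): 8−14=-6≡20 → u
l(11): 11−14=-3≡23 → x

tux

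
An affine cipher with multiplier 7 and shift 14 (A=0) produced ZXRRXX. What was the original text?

JFTTFF

The inverse of 7 mod 26 is 15, since 7·15=105≡1. Apply D(y)=15·(y−14) mod 26:
Z(25): 15·(25−14)=165≡9 → J
X(23): 15·(23−14)=135≡5 → F
R(17): 15·(17−14)=45≡19 → T
R(17): 15·(17−14)=45≡19 → T
X(23): 15·(23−14)=135≡5 → F
X(23): 15·(23−14)=135≡5 → F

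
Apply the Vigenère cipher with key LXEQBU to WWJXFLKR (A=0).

Repeat the key across the message: LXEQBULX
W(22)+L(11): 33≡7 → H
W(22)+X(23): 45≡19 → T
J(9)+E(4): 13 → N
X(23)+Q(16): 39≡13 → N
F(5)+B(1): 6 → G
L(11)+U(20): 31≡5 → F
K(10)+L(11): 21 → V
R(17)+X(23): 40≡14 → O

HTNNGFVO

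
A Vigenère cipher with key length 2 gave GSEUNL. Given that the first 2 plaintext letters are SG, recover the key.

OM

Subtract each crib letter from the matching ciphertext letter (mod 26):
G(6)−S(18)=-12≡14 → O
S(18)−G(6)=12 → M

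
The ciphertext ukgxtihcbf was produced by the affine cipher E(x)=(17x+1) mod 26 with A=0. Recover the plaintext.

vzlmyfixao

The inverse of 17 mod 26 is 23, since 17·23=391≡1. Apply D(y)=23·(y−1) mod 26:
u(20): 23·(20−1)=437≡21 → v
k(10): 23·(10−1)=207≡25 → z
g(6): 23·(6−1)=115≡11 → l
x(23): 23·(23−1)=506≡12 → m
t(19): 23·(19−1)=414≡24 → y
i(8): 23·(8−1)=161≡5 → f
h(7): 23·(7−1)=138≡8 → i
c(2): 23·(2−1)=23 → x
b(1): 23·(1−1)=0 → a
f(5): 23·(5−1)=92≡14 → o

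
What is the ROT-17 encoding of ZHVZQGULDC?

Z(25): 25+17=42≡16 → Q
H(7): 7+17=24 → Y
V(21): 21+17=38≡12 → M
Z(25): 25+17=42≡16 → Q
Q(16): 16+17=33≡7 → H
G(6): 6+17=23 → X
U(20): 20+17=37≡11 → L
L(11): 11+17=28≡2 → C
D(3): 3+17=20 → U
C(2): 2+17=19 → T

QYMQHXLCUT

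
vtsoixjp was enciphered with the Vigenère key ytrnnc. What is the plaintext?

Repeat the key across the ciphertext: ytrnncyt
v(21)−y(24): -3≡23 → x
t(19)−t(19): 0 → a
s(18)−r(17): 1 → b
o(14)−n(13): 1 → b
i(8)−n(13): -5≡21 → v
x(23)−c(2): 21 → v
j(9)−y(24): -15≡11 → l
p(15)−t(19): -4≡22 → w

xabbvvlw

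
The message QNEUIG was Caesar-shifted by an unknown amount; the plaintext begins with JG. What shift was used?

From the crib: Q(16)−J(9)=7, so the shift is 7.

7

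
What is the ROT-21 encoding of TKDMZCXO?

OFYHUXSJ

T(19): 19+21=40≡14 → O
K(10): 10+21=31≡5 → F
D(3): 3+21=24 → Y
M(12): 12+21=33≡7 → H
Z(25): 25+21=46≡20 → U
C(2): 2+21=23 → X
X(23): 23+21=44≡18 → S
O(14): 14+21=35≡9 → J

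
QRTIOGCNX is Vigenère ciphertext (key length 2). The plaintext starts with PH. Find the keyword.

Subtract each crib letter from the matching ciphertext letter (mod 26):
Q(16)−P(15)=1 → B
R(17)−H(7)=10 → K

BK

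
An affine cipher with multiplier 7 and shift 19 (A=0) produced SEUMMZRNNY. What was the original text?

LJPZZMWOOX

The inverse of 7 mod 26 is 15, since 7·15=105≡1. Apply D(y)=15·(y−19) mod 26:
S(18): 15·(18−19)=-15≡11 → L
E(4): 15·(4−19)=-225≡9 → J
U(20): 15·(20−19)=15 → P
M(12): 15·(12−19)=-105≡25 → Z
M(12): 15·(12−19)=-105≡25 → Z
Z(25): 15·(25−19)=90≡12 → M
R(17): 15·(17−19)=-30≡22 → W
N(13): 15·(13−19)=-90≡14 → O
N(13): 15·(13−19)=-90≡14 → O
Y(24): 15·(24−19)=75≡23 → X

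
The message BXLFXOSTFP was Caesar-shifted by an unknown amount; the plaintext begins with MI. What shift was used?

15

From the crib: B(1)−M(12)=-11≡15, so the shift is 15.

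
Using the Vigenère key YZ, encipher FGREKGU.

DFPDIFS

Repeat the key across the message: YZYZYZY
F(5)+Y(24): 29≡3 → D
G(6)+Z(25): 31≡5 → F
R(17)+Y(24): 41≡15 → P
E(4)+Z(25): 29≡3 → D
K(10)+Y(24): 34≡8 → I
G(6)+Z(25): 31≡5 → F
U(20)+Y(24): 44≡18 → S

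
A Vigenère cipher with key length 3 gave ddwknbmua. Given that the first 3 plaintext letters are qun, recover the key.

njj

Subtract each crib letter from the matching ciphertext letter (mod 26):
d(3)−q(16)=-13≡13 → n
d(3)−u(20)=-17≡9 → j
w(22)−n(13)=9 → j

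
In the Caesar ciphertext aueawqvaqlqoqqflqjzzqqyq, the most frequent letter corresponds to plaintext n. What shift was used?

The most frequent ciphertext letter is q (appears 9 times).
q is position 16; n is position 13.
Shift = 3.

3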